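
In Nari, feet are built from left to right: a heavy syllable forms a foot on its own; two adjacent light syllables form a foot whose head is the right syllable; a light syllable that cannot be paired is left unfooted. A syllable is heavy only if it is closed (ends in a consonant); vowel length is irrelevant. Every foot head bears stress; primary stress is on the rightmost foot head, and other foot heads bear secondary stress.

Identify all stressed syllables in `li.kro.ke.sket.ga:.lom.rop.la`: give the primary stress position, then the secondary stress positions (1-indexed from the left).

primary 7, secondary 2, 4, 6

Weights: 1 li L, 2 kro L, 3 ke L, 4 sket H, 5 ga: L, 6 lom H, 7 rop H, 8 la L.
Parse left to right (heavy = foot alone; LL = one foot; stranded L unfooted): (li.ˈkro) ke (ˈsket) ga: (ˈlom) (ˈrop) la.
Foot heads: 2, 4, 6, 7.
Primary stress on the rightmost head = syllable 7.
Secondary stress on 2, 4, 6: li.ˌkro.ke.ˌsket.ga:.ˌlom.ˈrop.la.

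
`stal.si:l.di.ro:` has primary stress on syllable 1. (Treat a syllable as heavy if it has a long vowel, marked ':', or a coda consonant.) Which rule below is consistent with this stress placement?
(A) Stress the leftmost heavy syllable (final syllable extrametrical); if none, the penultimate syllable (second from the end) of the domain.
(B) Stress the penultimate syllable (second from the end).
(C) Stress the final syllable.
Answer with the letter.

Rule A → syllable 1 ✓.
Rule B → syllable 3 (observed: 1).
Rule C → syllable 4 (observed: 1).

A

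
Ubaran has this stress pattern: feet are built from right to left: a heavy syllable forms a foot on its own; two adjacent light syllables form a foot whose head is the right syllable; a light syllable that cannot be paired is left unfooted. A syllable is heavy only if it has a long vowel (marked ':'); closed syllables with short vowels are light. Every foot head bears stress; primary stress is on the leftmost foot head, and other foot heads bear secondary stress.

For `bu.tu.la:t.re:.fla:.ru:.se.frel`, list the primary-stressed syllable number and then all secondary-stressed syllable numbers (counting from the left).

Weights: 1 bu L, 2 tu L, 3 la:t H, 4 re: H, 5 fla: H, 6 ru: H, 7 se L, 8 frel L.
Parse right to left (heavy = foot alone; LL = one foot; stranded L unfooted): (bu.ˈtu) (ˈla:t) (ˈre:) (ˈfla:) (ˈru:) (se.ˈfrel).
Foot heads: 2, 3, 4, 5, 6, 8.
Primary stress on the leftmost head = syllable 2.
Secondary stress on 3, 4, 5, 6, 8: bu.ˈtu.ˌla:t.ˌre:.ˌfla:.ˌru:.se.ˌfrel.

primary 2, secondary 3, 4, 5, 6, 8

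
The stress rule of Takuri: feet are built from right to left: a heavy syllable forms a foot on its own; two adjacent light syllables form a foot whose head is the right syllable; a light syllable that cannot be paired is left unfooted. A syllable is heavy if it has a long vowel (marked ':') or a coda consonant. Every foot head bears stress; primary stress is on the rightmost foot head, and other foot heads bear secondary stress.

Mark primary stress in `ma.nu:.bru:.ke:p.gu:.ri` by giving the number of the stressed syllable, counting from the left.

Weights: 1 ma L, 2 nu: H, 3 bru: H, 4 ke:p H, 5 gu: H, 6 ri L.
Parse right to left (heavy = foot alone; LL = one foot; stranded L unfooted): ma (ˈnu:) (ˈbru:) (ˈke:p) (ˈgu:) ri.
Foot heads: 2, 3, 4, 5.
Primary stress on the rightmost head = syllable 5.
Primary stress: syllable 5 → ma.nu:.bru:.ke:p.ˈgu:.ri.

5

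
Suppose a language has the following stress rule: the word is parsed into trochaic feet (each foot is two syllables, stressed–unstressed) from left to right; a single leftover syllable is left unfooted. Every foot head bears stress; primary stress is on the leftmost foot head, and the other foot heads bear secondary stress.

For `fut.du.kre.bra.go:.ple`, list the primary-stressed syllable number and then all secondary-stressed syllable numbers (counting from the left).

Parse left to right into trochaic (ˈσσ) feet: (ˈfut.du) (ˈkre.bra) (ˈgo:.ple).
Foot heads (stressed positions): 1, 3, 5.
End Rule Leftmost: primary stress on the leftmost head = syllable 1.
Secondary stress on 3, 5: ˈfut.du.ˌkre.bra.ˌgo:.ple.

primary 1, secondary 3, 5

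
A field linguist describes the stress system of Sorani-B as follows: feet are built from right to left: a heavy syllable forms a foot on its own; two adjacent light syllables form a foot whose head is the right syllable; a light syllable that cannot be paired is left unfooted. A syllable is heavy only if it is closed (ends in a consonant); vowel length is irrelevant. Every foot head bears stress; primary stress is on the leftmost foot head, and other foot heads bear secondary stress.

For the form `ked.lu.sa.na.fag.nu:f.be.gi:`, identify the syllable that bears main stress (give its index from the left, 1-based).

Weights: 1 ked H, 2 lu L, 3 sa L, 4 na L, 5 fag H, 6 nu:f H, 7 be L, 8 gi: L.
Parse right to left (heavy = foot alone; LL = one foot; stranded L unfooted): (ˈked) lu (sa.ˈna) (ˈfag) (ˈnu:f) (be.ˈgi:).
Foot heads: 1, 4, 5, 6, 8.
Primary stress on the leftmost head = syllable 1.
Primary stress: syllable 1 → ˈked.lu.sa.na.fag.nu:f.be.gi:.

1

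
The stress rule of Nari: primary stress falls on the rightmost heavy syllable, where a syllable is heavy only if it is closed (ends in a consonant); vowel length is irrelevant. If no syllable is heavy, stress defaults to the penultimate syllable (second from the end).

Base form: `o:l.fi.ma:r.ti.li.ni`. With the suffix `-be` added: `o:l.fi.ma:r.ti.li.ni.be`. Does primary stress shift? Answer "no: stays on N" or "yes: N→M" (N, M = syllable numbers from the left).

Base `o:l.fi.ma:r.ti.li.ni` (6 syllables):
  Weights: 1 o:l H, 2 fi L, 3 ma:r H, 4 ti L, 5 li L, 6 ni L.
  Heavy syllables in the domain: 1, 3. The rightmost is syllable 3 (ma:r).
  → primary stress on syllable 3.
Suffixed `o:l.fi.ma:r.ti.li.ni.be` (7 syllables):
  Weights: 1 o:l H, 2 fi L, 3 ma:r H, 4 ti L, 5 li L, 6 ni L, 7 be L.
  Heavy syllables in the domain: 1, 3. The rightmost is syllable 3 (ma:r).
  → primary stress on syllable 3.

no: stays on 3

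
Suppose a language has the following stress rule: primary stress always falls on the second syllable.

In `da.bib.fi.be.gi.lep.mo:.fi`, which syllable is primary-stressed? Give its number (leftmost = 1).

The word has 8 syllables; the second syllable is syllable 2 (bib).
Primary stress: syllable 2 → da.ˈbib.fi.be.gi.lep.mo:.fi.

2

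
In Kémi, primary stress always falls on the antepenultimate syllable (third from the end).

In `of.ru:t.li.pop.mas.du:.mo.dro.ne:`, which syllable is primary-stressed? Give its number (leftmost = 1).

7

The word has 9 syllables; the antepenultimate syllable (third from the end) is syllable 7 (mo).
Primary stress: syllable 7 → of.ru:t.li.pop.mas.du:.ˈmo.dro.ne:.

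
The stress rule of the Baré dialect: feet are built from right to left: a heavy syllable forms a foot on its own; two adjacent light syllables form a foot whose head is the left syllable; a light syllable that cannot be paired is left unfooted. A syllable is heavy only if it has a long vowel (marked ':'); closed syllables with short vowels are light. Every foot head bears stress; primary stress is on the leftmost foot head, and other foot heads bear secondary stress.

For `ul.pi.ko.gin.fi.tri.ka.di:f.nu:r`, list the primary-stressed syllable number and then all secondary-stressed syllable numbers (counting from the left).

Weights: 1 ul L, 2 pi L, 3 ko L, 4 gin L, 5 fi L, 6 tri L, 7 ka L, 8 di:f H, 9 nu:r H.
Parse right to left (heavy = foot alone; LL = one foot; stranded L unfooted): ul (ˈpi.ko) (ˈgin.fi) (ˈtri.ka) (ˈdi:f) (ˈnu:r).
Foot heads: 2, 4, 6, 8, 9.
Primary stress on the leftmost head = syllable 2.
Secondary stress on 4, 6, 8, 9: ul.ˈpi.ko.ˌgin.fi.ˌtri.ka.ˌdi:f.ˌnu:r.

primary 2, secondary 4, 6, 8, 9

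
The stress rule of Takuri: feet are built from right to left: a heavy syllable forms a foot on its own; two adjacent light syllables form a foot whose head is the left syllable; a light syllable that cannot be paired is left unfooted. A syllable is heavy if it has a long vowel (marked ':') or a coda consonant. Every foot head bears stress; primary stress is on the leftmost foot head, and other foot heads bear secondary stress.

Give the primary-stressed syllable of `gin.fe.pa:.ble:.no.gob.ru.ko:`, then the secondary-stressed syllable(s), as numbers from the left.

Weights: 1 gin H, 2 fe L, 3 pa: H, 4 ble: H, 5 no L, 6 gob H, 7 ru L, 8 ko: H.
Parse right to left (heavy = foot alone; LL = one foot; stranded L unfooted): (ˈgin) fe (ˈpa:) (ˈble:) no (ˈgob) ru (ˈko:).
Foot heads: 1, 3, 4, 6, 8.
Primary stress on the leftmost head = syllable 1.
Secondary stress on 3, 4, 6, 8: ˈgin.fe.ˌpa:.ˌble:.no.ˌgob.ru.ˌko:.

primary 1, secondary 3, 4, 6, 8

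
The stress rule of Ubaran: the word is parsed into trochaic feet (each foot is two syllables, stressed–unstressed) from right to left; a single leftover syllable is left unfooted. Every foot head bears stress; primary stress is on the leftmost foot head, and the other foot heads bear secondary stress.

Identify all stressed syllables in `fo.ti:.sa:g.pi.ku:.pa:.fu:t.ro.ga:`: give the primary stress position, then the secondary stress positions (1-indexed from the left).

Parse right to left into trochaic (ˈσσ) feet: fo (ˈti:.sa:g) (ˈpi.ku:) (ˈpa:.fu:t) (ˈro.ga:). Syllable 1 is left unfooted.
Foot heads (stressed positions): 2, 4, 6, 8.
End Rule Leftmost: primary stress on the leftmost head = syllable 2.
Secondary stress on 4, 6, 8: fo.ˈti:.sa:g.ˌpi.ku:.ˌpa:.fu:t.ˌro.ga:.

primary 2, secondary 4, 6, 8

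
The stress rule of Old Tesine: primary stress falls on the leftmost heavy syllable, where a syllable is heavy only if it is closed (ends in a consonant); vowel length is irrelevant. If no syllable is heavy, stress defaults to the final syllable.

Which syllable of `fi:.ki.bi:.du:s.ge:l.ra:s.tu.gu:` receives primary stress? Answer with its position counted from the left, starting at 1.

Weights: 1 fi: L, 2 ki L, 3 bi: L, 4 du:s H, 5 ge:l H, 6 ra:s H, 7 tu L, 8 gu: L.
Heavy syllables in the domain: 4, 5, 6. The leftmost is syllable 4 (du:s).
Primary stress: syllable 4 → fi:.ki.bi:.ˈdu:s.ge:l.ra:s.tu.gu:.

4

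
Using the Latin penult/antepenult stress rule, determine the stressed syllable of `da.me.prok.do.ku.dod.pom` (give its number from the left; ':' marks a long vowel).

Classical Latin: stress the penult if heavy (long vowel or closed), else the antepenult.
Weights: 5 ku L, 6 dod H, 7 pom H.
The penult (syllable 6, dod) is heavy, so it takes stress.
Stress on syllable 6: da.me.prok.do.ku.ˈdod.pom.

6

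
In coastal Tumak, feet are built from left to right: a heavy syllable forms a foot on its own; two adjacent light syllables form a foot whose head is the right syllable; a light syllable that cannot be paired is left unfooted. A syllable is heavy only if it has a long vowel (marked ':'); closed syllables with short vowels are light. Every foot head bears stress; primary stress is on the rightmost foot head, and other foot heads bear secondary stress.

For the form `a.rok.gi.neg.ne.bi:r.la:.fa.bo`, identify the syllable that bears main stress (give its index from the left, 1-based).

9

Weights: 1 a L, 2 rok L, 3 gi L, 4 neg L, 5 ne L, 6 bi:r H, 7 la: H, 8 fa L, 9 bo L.
Parse left to right (heavy = foot alone; LL = one foot; stranded L unfooted): (a.ˈrok) (gi.ˈneg) ne (ˈbi:r) (ˈla:) (fa.ˈbo).
Foot heads: 2, 4, 6, 7, 9.
Primary stress on the rightmost head = syllable 9.
Primary stress: syllable 9 → a.rok.gi.neg.ne.bi:r.la:.fa.ˈbo.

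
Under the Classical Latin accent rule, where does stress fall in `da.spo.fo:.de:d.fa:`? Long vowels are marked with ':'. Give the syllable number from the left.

4

Classical Latin: stress the penult if heavy (long vowel or closed), else the antepenult.
Weights: 3 fo: H, 4 de:d H, 5 fa: H.
The penult (syllable 4, de:d) is heavy, so it takes stress.
Stress on syllable 4: da.spo.fo:.ˈde:d.fa:.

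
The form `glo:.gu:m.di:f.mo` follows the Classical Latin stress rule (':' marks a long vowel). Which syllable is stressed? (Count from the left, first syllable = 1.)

Classical Latin: stress the penult if heavy (long vowel or closed), else the antepenult.
Weights: 2 gu:m H, 3 di:f H, 4 mo L.
The penult (syllable 3, di:f) is heavy, so it takes stress.
Stress on syllable 3: glo:.gu:m.ˈdi:f.mo.

3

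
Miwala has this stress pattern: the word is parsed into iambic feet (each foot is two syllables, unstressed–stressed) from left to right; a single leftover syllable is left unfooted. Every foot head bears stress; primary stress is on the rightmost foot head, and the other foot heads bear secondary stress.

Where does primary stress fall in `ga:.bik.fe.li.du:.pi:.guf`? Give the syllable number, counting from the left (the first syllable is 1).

6

Parse left to right into iambic (σˈσ) feet: (ga:.ˈbik) (fe.ˈli) (du:.ˈpi:) guf. Syllable 7 is left unfooted.
Foot heads (stressed positions): 2, 4, 6.
End Rule Rightmost: primary stress on the rightmost head = syllable 6.
Primary stress: syllable 6 → ga:.bik.fe.li.du:.ˈpi:.guf.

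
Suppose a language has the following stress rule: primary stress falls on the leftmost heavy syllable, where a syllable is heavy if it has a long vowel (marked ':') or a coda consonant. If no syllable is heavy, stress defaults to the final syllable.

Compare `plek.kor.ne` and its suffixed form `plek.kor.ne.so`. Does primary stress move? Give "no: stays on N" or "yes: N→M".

no: stays on 1

Base `plek.kor.ne` (3 syllables):
  Weights: 1 plek H, 2 kor H, 3 ne L.
  Heavy syllables in the domain: 1, 2. The leftmost is syllable 1 (plek).
  → primary stress on syllable 1.
Suffixed `plek.kor.ne.so` (4 syllables):
  Weights: 1 plek H, 2 kor H, 3 ne L, 4 so L.
  Heavy syllables in the domain: 1, 2. The leftmost is syllable 1 (plek).
  → primary stress on syllable 1.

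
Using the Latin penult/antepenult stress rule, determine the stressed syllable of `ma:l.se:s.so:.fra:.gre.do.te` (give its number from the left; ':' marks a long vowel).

Classical Latin: stress the penult if heavy (long vowel or closed), else the antepenult.
Weights: 5 gre L, 6 do L, 7 te L.
The penult (syllable 6, do) is light, so stress falls on the antepenult (syllable 5, gre).
Stress on syllable 5: ma:l.se:s.so:.fra:.ˈgre.do.te.

5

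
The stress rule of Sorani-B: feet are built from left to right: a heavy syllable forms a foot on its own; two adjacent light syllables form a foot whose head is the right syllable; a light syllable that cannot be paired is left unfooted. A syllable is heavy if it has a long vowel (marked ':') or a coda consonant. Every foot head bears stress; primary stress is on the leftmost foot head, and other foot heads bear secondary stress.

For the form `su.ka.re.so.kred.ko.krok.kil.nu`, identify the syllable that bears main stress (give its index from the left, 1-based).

Weights: 1 su L, 2 ka L, 3 re L, 4 so L, 5 kred H, 6 ko L, 7 krok H, 8 kil H, 9 nu L.
Parse left to right (heavy = foot alone; LL = one foot; stranded L unfooted): (su.ˈka) (re.ˈso) (ˈkred) ko (ˈkrok) (ˈkil) nu.
Foot heads: 2, 4, 5, 7, 8.
Primary stress on the leftmost head = syllable 2.
Primary stress: syllable 2 → su.ˈka.re.so.kred.ko.krok.kil.nu.

2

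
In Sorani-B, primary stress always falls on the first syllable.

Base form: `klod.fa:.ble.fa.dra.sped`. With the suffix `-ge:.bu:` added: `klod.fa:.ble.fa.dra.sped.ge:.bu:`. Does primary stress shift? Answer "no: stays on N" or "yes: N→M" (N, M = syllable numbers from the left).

no: stays on 1

Base `klod.fa:.ble.fa.dra.sped` (6 syllables):
  The word has 6 syllables; the first syllable is syllable 1 (klod).
  → primary stress on syllable 1.
Suffixed `klod.fa:.ble.fa.dra.sped.ge:.bu:` (8 syllables):
  The word has 8 syllables; the first syllable is syllable 1 (klod).
  → primary stress on syllable 1.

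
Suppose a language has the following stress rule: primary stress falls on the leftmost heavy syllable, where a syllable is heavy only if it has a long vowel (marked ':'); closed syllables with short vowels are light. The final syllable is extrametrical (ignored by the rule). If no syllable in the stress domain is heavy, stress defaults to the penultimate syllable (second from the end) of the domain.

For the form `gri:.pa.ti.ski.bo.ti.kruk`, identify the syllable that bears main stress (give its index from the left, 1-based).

The final syllable (7, kruk) is extrametrical; the stress domain is syllables 1–6.
Weights: 1 gri: H, 2 pa L, 3 ti L, 4 ski L, 5 bo L, 6 ti L.
Heavy syllables in the domain: 1. The leftmost is syllable 1 (gri:).
Primary stress: syllable 1 → ˈgri:.pa.ti.ski.bo.ti.kruk.

1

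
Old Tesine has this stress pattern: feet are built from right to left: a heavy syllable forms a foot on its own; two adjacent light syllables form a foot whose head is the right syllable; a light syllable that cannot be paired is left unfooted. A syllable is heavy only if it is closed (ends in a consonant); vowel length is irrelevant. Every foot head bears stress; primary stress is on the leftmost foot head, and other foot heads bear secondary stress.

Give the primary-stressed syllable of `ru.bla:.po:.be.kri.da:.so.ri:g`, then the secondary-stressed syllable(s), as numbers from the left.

Weights: 1 ru L, 2 bla: L, 3 po: L, 4 be L, 5 kri L, 6 da: L, 7 so L, 8 ri:g H.
Parse right to left (heavy = foot alone; LL = one foot; stranded L unfooted): ru (bla:.ˈpo:) (be.ˈkri) (da:.ˈso) (ˈri:g).
Foot heads: 3, 5, 7, 8.
Primary stress on the leftmost head = syllable 3.
Secondary stress on 5, 7, 8: ru.bla:.ˈpo:.be.ˌkri.da:.ˌso.ˌri:g.

primary 3, secondary 5, 7, 8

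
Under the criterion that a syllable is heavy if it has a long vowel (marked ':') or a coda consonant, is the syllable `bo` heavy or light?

light

`bo`: short vowel, open (no coda). Short vowel, open → light.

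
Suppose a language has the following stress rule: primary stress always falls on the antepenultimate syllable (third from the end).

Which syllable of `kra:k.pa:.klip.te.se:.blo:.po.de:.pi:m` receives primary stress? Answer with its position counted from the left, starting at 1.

7

The word has 9 syllables; the antepenultimate syllable (third from the end) is syllable 7 (po).
Primary stress: syllable 7 → kra:k.pa:.klip.te.se:.blo:.ˈpo.de:.pi:m.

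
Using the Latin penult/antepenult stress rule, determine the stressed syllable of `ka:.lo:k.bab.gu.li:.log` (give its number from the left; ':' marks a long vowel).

Classical Latin: stress the penult if heavy (long vowel or closed), else the antepenult.
Weights: 4 gu L, 5 li: H, 6 log H.
The penult (syllable 5, li:) is heavy, so it takes stress.
Stress on syllable 5: ka:.lo:k.bab.gu.ˈli:.log.

5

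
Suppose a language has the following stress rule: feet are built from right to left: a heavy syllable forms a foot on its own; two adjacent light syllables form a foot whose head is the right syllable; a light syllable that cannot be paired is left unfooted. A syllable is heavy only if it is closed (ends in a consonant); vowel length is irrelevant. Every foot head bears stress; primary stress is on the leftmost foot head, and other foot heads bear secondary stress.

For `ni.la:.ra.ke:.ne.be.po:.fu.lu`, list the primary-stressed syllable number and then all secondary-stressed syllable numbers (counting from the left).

Weights: 1 ni L, 2 la: L, 3 ra L, 4 ke: L, 5 ne L, 6 be L, 7 po: L, 8 fu L, 9 lu L.
Parse right to left (heavy = foot alone; LL = one foot; stranded L unfooted): ni (la:.ˈra) (ke:.ˈne) (be.ˈpo:) (fu.ˈlu).
Foot heads: 3, 5, 7, 9.
Primary stress on the leftmost head = syllable 3.
Secondary stress on 5, 7, 9: ni.la:.ˈra.ke:.ˌne.be.ˌpo:.fu.ˌlu.

primary 3, secondary 5, 7, 9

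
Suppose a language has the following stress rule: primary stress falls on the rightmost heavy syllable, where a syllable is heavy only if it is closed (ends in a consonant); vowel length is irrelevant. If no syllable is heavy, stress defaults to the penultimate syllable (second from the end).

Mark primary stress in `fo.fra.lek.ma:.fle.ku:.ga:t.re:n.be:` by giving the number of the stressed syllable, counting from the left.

Weights: 1 fo L, 2 fra L, 3 lek H, 4 ma: L, 5 fle L, 6 ku: L, 7 ga:t H, 8 re:n H, 9 be: L.
Heavy syllables in the domain: 3, 7, 8. The rightmost is syllable 8 (re:n).
Primary stress: syllable 8 → fo.fra.lek.ma:.fle.ku:.ga:t.ˈre:n.be:.

8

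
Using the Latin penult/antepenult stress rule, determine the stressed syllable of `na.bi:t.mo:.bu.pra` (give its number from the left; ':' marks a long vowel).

Classical Latin: stress the penult if heavy (long vowel or closed), else the antepenult.
Weights: 3 mo: H, 4 bu L, 5 pra L.
The penult (syllable 4, bu) is light, so stress falls on the antepenult (syllable 3, mo:).
Stress on syllable 3: na.bi:t.ˈmo:.bu.pra.

3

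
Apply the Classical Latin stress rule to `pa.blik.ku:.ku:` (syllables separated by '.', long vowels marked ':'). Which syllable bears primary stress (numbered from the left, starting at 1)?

3

Classical Latin: stress the penult if heavy (long vowel or closed), else the antepenult.
Weights: 2 blik H, 3 ku: H, 4 ku: H.
The penult (syllable 3, ku:) is heavy, so it takes stress.
Stress on syllable 3: pa.blik.ˈku:.ku:.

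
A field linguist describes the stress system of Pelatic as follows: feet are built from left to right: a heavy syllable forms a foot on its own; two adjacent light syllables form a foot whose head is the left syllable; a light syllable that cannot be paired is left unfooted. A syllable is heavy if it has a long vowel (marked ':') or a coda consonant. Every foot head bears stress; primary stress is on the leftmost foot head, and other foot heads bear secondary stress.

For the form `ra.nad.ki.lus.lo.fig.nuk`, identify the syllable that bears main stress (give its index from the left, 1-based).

2

Weights: 1 ra L, 2 nad H, 3 ki L, 4 lus H, 5 lo L, 6 fig H, 7 nuk H.
Parse left to right (heavy = foot alone; LL = one foot; stranded L unfooted): ra (ˈnad) ki (ˈlus) lo (ˈfig) (ˈnuk).
Foot heads: 2, 4, 6, 7.
Primary stress on the leftmost head = syllable 2.
Primary stress: syllable 2 → ra.ˈnad.ki.lus.lo.fig.nuk.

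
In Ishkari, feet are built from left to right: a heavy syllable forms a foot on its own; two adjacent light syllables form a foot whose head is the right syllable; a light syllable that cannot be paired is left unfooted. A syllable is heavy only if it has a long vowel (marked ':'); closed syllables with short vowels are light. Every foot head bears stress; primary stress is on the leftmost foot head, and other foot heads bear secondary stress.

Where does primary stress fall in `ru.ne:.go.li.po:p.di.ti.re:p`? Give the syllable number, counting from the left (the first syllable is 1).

2

Weights: 1 ru L, 2 ne: H, 3 go L, 4 li L, 5 po:p H, 6 di L, 7 ti L, 8 re:p H.
Parse left to right (heavy = foot alone; LL = one foot; stranded L unfooted): ru (ˈne:) (go.ˈli) (ˈpo:p) (di.ˈti) (ˈre:p).
Foot heads: 2, 4, 5, 7, 8.
Primary stress on the leftmost head = syllable 2.
Primary stress: syllable 2 → ru.ˈne:.go.li.po:p.di.ti.re:p.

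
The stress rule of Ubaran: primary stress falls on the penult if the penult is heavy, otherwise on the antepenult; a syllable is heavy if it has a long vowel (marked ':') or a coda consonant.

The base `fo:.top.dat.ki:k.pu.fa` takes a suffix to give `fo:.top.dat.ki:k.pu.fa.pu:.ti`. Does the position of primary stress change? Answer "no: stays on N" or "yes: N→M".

yes: 4→7

Base `fo:.top.dat.ki:k.pu.fa` (6 syllables):
  Weights: 4 ki:k H, 5 pu L, 6 fa L.
  The penult (syllable 5, pu) is light, so stress falls on the antepenult (syllable 4, ki:k).
  → primary stress on syllable 4.
Suffixed `fo:.top.dat.ki:k.pu.fa.pu:.ti` (8 syllables):
  Weights: 6 fa L, 7 pu: H, 8 ti L.
  The penult (syllable 7, pu:) is heavy, so it takes stress.
  → primary stress on syllable 7.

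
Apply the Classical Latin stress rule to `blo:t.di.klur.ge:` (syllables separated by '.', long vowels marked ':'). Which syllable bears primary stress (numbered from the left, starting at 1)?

Classical Latin: stress the penult if heavy (long vowel or closed), else the antepenult.
Weights: 2 di L, 3 klur H, 4 ge: H.
The penult (syllable 3, klur) is heavy, so it takes stress.
Stress on syllable 3: blo:t.di.ˈklur.ge:.

3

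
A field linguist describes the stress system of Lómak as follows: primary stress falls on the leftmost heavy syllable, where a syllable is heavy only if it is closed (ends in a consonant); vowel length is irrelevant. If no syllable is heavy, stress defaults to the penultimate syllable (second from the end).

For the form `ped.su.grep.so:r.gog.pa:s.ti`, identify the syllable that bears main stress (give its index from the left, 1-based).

Weights: 1 ped H, 2 su L, 3 grep H, 4 so:r H, 5 gog H, 6 pa:s H, 7 ti L.
Heavy syllables in the domain: 1, 3, 4, 5, 6. The leftmost is syllable 1 (ped).
Primary stress: syllable 1 → ˈped.su.grep.so:r.gog.pa:s.ti.

1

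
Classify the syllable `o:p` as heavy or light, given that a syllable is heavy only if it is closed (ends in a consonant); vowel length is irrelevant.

heavy

`o:p`: long vowel, closed (coda /p/). Closed (coda /p/) → heavy.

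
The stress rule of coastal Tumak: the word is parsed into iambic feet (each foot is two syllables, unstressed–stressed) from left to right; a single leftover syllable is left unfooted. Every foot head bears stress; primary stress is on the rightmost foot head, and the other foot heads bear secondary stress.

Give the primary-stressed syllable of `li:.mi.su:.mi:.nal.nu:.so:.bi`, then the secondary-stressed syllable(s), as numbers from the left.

primary 8, secondary 2, 4, 6

Parse left to right into iambic (σˈσ) feet: (li:.ˈmi) (su:.ˈmi:) (nal.ˈnu:) (so:.ˈbi).
Foot heads (stressed positions): 2, 4, 6, 8.
End Rule Rightmost: primary stress on the rightmost head = syllable 8.
Secondary stress on 2, 4, 6: li:.ˌmi.su:.ˌmi:.nal.ˌnu:.so:.ˈbi.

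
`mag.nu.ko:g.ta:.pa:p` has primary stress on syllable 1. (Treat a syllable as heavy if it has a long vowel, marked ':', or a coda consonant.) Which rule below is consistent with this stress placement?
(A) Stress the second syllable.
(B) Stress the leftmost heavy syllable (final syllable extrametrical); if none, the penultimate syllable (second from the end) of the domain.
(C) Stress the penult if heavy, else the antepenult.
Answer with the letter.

B

Rule A → syllable 2 (observed: 1).
Rule B → syllable 1 ✓.
Rule C → syllable 4 (observed: 1).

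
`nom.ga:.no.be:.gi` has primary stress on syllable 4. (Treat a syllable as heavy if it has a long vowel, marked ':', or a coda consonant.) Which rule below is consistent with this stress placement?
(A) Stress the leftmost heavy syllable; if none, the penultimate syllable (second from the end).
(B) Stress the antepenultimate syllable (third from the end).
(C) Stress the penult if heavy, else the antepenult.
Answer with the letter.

C

Rule A → syllable 1 (observed: 4).
Rule B → syllable 3 (observed: 4).
Rule C → syllable 4 ✓.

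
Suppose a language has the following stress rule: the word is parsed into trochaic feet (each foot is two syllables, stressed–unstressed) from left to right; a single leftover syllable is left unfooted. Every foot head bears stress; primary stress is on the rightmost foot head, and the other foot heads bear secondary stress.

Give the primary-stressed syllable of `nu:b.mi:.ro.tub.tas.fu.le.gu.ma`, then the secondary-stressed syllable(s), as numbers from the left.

Parse left to right into trochaic (ˈσσ) feet: (ˈnu:b.mi:) (ˈro.tub) (ˈtas.fu) (ˈle.gu) ma. Syllable 9 is left unfooted.
Foot heads (stressed positions): 1, 3, 5, 7.
End Rule Rightmost: primary stress on the rightmost head = syllable 7.
Secondary stress on 1, 3, 5: ˌnu:b.mi:.ˌro.tub.ˌtas.fu.ˈle.gu.ma.

primary 7, secondary 1, 3, 5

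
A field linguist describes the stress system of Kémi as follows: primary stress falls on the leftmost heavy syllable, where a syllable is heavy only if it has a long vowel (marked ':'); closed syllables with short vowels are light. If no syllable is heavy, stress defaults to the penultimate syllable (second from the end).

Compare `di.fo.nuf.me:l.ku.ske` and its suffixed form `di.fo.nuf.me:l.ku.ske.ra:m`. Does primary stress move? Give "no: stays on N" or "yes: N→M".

Base `di.fo.nuf.me:l.ku.ske` (6 syllables):
  Weights: 1 di L, 2 fo L, 3 nuf L, 4 me:l H, 5 ku L, 6 ske L.
  Heavy syllables in the domain: 4. The leftmost is syllable 4 (me:l).
  → primary stress on syllable 4.
Suffixed `di.fo.nuf.me:l.ku.ske.ra:m` (7 syllables):
  Weights: 1 di L, 2 fo L, 3 nuf L, 4 me:l H, 5 ku L, 6 ske L, 7 ra:m H.
  Heavy syllables in the domain: 4, 7. The leftmost is syllable 4 (me:l).
  → primary stress on syllable 4.

no: stays on 4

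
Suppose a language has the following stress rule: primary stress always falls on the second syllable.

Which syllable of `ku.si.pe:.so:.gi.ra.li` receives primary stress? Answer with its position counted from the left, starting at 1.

2

The word has 7 syllables; the second syllable is syllable 2 (si).
Primary stress: syllable 2 → ku.ˈsi.pe:.so:.gi.ra.li.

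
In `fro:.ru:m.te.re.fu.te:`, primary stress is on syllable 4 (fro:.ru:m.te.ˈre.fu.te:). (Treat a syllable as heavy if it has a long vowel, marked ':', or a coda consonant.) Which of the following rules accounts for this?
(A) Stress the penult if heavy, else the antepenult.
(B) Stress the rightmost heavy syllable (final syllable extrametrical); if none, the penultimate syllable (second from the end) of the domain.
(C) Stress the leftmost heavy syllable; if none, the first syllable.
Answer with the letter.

Rule A → syllable 4 ✓.
Rule B → syllable 2 (observed: 4).
Rule C → syllable 1 (observed: 4).

A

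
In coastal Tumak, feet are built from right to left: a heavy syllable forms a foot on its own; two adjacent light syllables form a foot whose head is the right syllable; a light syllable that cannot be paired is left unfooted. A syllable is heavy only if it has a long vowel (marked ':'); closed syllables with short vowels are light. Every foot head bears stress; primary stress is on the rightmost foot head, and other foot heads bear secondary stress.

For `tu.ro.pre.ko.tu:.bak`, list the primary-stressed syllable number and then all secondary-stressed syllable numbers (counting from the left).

primary 5, secondary 2, 4

Weights: 1 tu L, 2 ro L, 3 pre L, 4 ko L, 5 tu: H, 6 bak L.
Parse right to left (heavy = foot alone; LL = one foot; stranded L unfooted): (tu.ˈro) (pre.ˈko) (ˈtu:) bak.
Foot heads: 2, 4, 5.
Primary stress on the rightmost head = syllable 5.
Secondary stress on 2, 4: tu.ˌro.pre.ˌko.ˈtu:.bak.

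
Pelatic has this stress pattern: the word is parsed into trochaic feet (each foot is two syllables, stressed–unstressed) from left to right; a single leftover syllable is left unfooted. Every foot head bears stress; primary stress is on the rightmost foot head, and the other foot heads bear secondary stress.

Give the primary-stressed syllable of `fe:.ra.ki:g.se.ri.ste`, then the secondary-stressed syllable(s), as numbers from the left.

Parse left to right into trochaic (ˈσσ) feet: (ˈfe:.ra) (ˈki:g.se) (ˈri.ste).
Foot heads (stressed positions): 1, 3, 5.
End Rule Rightmost: primary stress on the rightmost head = syllable 5.
Secondary stress on 1, 3: ˌfe:.ra.ˌki:g.se.ˈri.ste.

primary 5, secondary 1, 3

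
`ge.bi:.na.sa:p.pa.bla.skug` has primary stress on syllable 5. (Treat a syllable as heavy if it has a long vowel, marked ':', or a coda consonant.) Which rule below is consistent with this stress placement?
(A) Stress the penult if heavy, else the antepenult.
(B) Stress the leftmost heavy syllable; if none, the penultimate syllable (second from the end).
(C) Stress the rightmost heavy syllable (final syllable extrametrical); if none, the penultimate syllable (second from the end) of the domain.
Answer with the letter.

Rule A → syllable 5 ✓.
Rule B → syllable 2 (observed: 5).
Rule C → syllable 4 (observed: 5).

A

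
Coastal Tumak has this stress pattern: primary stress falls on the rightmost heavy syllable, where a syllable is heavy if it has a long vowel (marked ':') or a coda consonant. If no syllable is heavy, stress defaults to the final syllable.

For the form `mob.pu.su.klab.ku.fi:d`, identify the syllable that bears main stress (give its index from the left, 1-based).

6

Weights: 1 mob H, 2 pu L, 3 su L, 4 klab H, 5 ku L, 6 fi:d H.
Heavy syllables in the domain: 1, 4, 6. The rightmost is syllable 6 (fi:d).
Primary stress: syllable 6 → mob.pu.su.klab.ku.ˈfi:d.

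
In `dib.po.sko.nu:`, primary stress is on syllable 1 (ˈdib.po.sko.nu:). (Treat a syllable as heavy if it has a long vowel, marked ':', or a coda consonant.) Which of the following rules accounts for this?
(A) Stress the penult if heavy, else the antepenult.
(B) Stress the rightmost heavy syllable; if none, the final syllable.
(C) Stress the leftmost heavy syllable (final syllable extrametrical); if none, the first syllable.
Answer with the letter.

C

Rule A → syllable 2 (observed: 1).
Rule B → syllable 4 (observed: 1).
Rule C → syllable 1 ✓.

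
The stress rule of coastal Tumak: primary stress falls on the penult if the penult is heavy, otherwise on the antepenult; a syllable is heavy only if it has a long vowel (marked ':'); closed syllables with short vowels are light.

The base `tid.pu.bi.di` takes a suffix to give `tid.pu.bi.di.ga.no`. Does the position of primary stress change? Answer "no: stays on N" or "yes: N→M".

yes: 2→4

Base `tid.pu.bi.di` (4 syllables):
  Weights: 2 pu L, 3 bi L, 4 di L.
  The penult (syllable 3, bi) is light, so stress falls on the antepenult (syllable 2, pu).
  → primary stress on syllable 2.
Suffixed `tid.pu.bi.di.ga.no` (6 syllables):
  Weights: 4 di L, 5 ga L, 6 no L.
  The penult (syllable 5, ga) is light, so stress falls on the antepenult (syllable 4, di).
  → primary stress on syllable 4.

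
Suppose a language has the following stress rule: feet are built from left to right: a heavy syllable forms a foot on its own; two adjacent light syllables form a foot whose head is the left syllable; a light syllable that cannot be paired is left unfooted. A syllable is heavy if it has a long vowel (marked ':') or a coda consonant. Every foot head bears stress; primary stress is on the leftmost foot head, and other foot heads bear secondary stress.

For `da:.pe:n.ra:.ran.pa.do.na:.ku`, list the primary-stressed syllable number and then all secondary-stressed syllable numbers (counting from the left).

Weights: 1 da: H, 2 pe:n H, 3 ra: H, 4 ran H, 5 pa L, 6 do L, 7 na: H, 8 ku L.
Parse left to right (heavy = foot alone; LL = one foot; stranded L unfooted): (ˈda:) (ˈpe:n) (ˈra:) (ˈran) (ˈpa.do) (ˈna:) ku.
Foot heads: 1, 2, 3, 4, 5, 7.
Primary stress on the leftmost head = syllable 1.
Secondary stress on 2, 3, 4, 5, 7: ˈda:.ˌpe:n.ˌra:.ˌran.ˌpa.do.ˌna:.ku.

primary 1, secondary 2, 3, 4, 5, 7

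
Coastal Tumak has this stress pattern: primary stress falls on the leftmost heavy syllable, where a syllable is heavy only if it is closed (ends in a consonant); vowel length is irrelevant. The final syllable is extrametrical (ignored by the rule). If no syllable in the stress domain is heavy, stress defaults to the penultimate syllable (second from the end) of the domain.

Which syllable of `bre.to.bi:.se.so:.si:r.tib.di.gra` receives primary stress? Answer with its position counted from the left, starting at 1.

6

The final syllable (9, gra) is extrametrical; the stress domain is syllables 1–8.
Weights: 1 bre L, 2 to L, 3 bi: L, 4 se L, 5 so: L, 6 si:r H, 7 tib H, 8 di L.
Heavy syllables in the domain: 6, 7. The leftmost is syllable 6 (si:r).
Primary stress: syllable 6 → bre.to.bi:.se.so:.ˈsi:r.tib.di.gra.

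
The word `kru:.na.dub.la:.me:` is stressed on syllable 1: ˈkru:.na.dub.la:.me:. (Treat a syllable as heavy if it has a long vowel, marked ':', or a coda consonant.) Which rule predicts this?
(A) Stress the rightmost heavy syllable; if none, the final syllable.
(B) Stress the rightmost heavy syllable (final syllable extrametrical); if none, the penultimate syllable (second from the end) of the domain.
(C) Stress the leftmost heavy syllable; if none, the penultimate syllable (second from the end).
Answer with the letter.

Rule A → syllable 5 (observed: 1).
Rule B → syllable 4 (observed: 1).
Rule C → syllable 1 ✓.

C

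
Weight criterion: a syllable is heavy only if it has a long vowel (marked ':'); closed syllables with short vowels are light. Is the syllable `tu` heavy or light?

light

`tu`: short vowel, open (no coda). Short vowel → light.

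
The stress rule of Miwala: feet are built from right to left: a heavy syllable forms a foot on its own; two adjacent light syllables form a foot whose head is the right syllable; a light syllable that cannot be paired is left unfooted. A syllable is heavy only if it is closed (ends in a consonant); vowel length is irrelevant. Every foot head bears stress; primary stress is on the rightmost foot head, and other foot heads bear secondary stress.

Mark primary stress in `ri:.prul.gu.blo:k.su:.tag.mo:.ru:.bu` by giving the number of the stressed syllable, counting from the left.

9

Weights: 1 ri: L, 2 prul H, 3 gu L, 4 blo:k H, 5 su: L, 6 tag H, 7 mo: L, 8 ru: L, 9 bu L.
Parse right to left (heavy = foot alone; LL = one foot; stranded L unfooted): ri: (ˈprul) gu (ˈblo:k) su: (ˈtag) mo: (ru:.ˈbu).
Foot heads: 2, 4, 6, 9.
Primary stress on the rightmost head = syllable 9.
Primary stress: syllable 9 → ri:.prul.gu.blo:k.su:.tag.mo:.ru:.ˈbu.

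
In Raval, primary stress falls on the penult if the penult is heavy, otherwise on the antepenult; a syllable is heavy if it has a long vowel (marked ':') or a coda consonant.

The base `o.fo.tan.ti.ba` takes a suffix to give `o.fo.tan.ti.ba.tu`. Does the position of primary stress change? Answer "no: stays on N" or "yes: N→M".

Base `o.fo.tan.ti.ba` (5 syllables):
  Weights: 3 tan H, 4 ti L, 5 ba L.
  The penult (syllable 4, ti) is light, so stress falls on the antepenult (syllable 3, tan).
  → primary stress on syllable 3.
Suffixed `o.fo.tan.ti.ba.tu` (6 syllables):
  Weights: 4 ti L, 5 ba L, 6 tu L.
  The penult (syllable 5, ba) is light, so stress falls on the antepenult (syllable 4, ti).
  → primary stress on syllable 4.

yes: 3→4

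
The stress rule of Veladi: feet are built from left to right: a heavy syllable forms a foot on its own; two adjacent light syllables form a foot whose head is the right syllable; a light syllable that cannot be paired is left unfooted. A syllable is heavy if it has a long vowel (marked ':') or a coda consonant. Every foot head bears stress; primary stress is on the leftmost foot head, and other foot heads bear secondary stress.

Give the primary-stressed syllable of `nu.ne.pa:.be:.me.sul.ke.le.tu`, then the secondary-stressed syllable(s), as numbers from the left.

primary 2, secondary 3, 4, 6, 8

Weights: 1 nu L, 2 ne L, 3 pa: H, 4 be: H, 5 me L, 6 sul H, 7 ke L, 8 le L, 9 tu L.
Parse left to right (heavy = foot alone; LL = one foot; stranded L unfooted): (nu.ˈne) (ˈpa:) (ˈbe:) me (ˈsul) (ke.ˈle) tu.
Foot heads: 2, 3, 4, 6, 8.
Primary stress on the leftmost head = syllable 2.
Secondary stress on 3, 4, 6, 8: nu.ˈne.ˌpa:.ˌbe:.me.ˌsul.ke.ˌle.tu.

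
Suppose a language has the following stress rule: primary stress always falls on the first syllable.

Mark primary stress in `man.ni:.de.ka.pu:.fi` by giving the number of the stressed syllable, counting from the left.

The word has 6 syllables; the first syllable is syllable 1 (man).
Primary stress: syllable 1 → ˈman.ni:.de.ka.pu:.fi.

1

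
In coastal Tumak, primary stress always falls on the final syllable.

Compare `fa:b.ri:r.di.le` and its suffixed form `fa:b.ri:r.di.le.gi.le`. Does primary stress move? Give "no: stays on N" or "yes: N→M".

Base `fa:b.ri:r.di.le` (4 syllables):
  The word has 4 syllables; the final syllable is syllable 4 (le).
  → primary stress on syllable 4.
Suffixed `fa:b.ri:r.di.le.gi.le` (6 syllables):
  The word has 6 syllables; the final syllable is syllable 6 (le).
  → primary stress on syllable 6.

yes: 4→6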